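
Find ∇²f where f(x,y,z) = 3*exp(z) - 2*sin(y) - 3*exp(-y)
3*exp(z) + 2*sin(y) - 3*exp(-y)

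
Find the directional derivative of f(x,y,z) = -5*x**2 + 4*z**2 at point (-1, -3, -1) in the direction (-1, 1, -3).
14*sqrt(11)/11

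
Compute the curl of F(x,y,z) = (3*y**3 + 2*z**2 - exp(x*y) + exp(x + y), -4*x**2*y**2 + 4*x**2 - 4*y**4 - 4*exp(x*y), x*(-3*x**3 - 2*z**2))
(0, 12*x**3 + 2*z**2 + 4*z, -8*x*y**2 + x*exp(x*y) + 8*x - 9*y**2 - 4*y*exp(x*y) - exp(x + y))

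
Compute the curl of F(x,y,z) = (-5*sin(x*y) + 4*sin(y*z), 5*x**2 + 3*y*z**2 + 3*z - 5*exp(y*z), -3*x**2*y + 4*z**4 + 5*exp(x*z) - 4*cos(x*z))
(-3*x**2 - 6*y*z + 5*y*exp(y*z) - 3, 6*x*y + 4*y*cos(y*z) - 5*z*exp(x*z) - 4*z*sin(x*z), 5*x*cos(x*y) + 10*x - 4*z*cos(y*z))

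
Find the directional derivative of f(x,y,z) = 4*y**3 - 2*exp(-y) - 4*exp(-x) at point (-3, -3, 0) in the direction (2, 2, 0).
3*sqrt(2)*(18 + exp(3))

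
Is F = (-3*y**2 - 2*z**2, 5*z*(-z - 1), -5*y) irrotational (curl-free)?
No, ∇×F = (10*z, -4*z, 6*y)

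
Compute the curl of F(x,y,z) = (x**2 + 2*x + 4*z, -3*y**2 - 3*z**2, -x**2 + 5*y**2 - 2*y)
(10*y + 6*z - 2, 2*x + 4, 0)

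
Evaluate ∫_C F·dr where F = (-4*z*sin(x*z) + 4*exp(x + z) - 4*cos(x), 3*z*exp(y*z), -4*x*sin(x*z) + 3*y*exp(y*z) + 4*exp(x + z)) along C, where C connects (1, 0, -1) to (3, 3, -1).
-7 + 4*sqrt(2)*cos(pi/4 + 3) + 3*exp(-3) - 4*sqrt(2)*cos(pi/4 + 1) + 4*exp(2)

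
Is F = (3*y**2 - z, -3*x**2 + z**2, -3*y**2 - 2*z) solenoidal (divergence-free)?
No, ∇·F = -2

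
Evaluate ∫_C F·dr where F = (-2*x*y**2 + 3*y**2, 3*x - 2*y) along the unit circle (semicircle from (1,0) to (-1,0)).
-4 + 3*pi/2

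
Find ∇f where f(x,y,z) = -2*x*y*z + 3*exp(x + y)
(-2*y*z + 3*exp(x + y), -2*x*z + 3*exp(x + y), -2*x*y)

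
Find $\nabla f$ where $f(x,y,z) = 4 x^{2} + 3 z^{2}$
(8*x, 0, 6*z)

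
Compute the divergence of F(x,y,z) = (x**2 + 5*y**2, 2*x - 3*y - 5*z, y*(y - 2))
2*x - 3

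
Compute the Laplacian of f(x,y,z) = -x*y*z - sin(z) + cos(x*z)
-x**2*cos(x*z) - z**2*cos(x*z) + sin(z)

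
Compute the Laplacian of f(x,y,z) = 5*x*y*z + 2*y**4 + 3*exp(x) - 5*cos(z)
24*y**2 + 3*exp(x) + 5*cos(z)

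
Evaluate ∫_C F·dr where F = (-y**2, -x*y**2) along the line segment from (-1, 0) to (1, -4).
0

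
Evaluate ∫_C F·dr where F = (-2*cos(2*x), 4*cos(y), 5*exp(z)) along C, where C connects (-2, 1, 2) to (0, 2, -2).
-5*exp(2) - 4*sin(1) + 5*exp(-2) - sin(4) + 4*sin(2)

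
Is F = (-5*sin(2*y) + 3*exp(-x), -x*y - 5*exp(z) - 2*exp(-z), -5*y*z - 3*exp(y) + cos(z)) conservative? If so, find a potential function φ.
No, ∇×F = (-5*z - 3*exp(y) + 5*exp(z) - 2*exp(-z), 0, -y + 10*cos(2*y)) ≠ 0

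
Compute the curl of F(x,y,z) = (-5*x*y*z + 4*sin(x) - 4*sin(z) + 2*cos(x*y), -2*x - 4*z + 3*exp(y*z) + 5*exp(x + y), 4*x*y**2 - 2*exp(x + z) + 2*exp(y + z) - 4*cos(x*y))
(8*x*y + 4*x*sin(x*y) - 3*y*exp(y*z) + 2*exp(y + z) + 4, -5*x*y - 4*y**2 - 4*y*sin(x*y) + 2*exp(x + z) - 4*cos(z), 5*x*z + 2*x*sin(x*y) + 5*exp(x + y) - 2)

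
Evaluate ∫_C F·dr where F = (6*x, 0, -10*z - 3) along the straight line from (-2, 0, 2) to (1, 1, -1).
15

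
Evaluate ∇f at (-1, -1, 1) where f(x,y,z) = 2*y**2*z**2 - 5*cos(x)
(-5*sin(1), -4, 4)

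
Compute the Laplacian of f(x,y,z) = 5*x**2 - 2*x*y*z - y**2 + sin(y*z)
-y**2*sin(y*z) - z**2*sin(y*z) + 8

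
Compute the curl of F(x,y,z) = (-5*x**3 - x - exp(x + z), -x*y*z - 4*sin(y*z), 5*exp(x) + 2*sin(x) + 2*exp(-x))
(y*(x + 4*cos(y*z)), -5*exp(x) - exp(x + z) - 2*cos(x) + 2*exp(-x), -y*z)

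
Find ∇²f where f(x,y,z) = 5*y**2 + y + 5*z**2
20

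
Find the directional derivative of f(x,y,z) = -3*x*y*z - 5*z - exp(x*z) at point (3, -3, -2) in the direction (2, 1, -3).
sqrt(14)*(13 - 84*exp(6))*exp(-6)/14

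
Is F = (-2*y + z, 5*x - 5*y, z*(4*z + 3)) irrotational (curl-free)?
No, ∇×F = (0, 1, 7)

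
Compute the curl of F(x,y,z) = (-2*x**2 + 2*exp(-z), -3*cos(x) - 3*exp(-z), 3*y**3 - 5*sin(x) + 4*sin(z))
(9*y**2 - 3*exp(-z), 5*cos(x) - 2*exp(-z), 3*sin(x))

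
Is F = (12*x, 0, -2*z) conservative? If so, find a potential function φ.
Yes, F is conservative. φ = 6*x**2 - z**2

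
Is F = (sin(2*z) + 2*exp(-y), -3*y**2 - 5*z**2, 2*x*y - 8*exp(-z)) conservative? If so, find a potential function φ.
No, ∇×F = (2*x + 10*z, -2*y + 2*cos(2*z), 2*exp(-y)) ≠ 0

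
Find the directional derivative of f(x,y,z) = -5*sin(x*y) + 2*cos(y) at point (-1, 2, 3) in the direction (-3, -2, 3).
2*sqrt(22)*(5*cos(2) + sin(2))/11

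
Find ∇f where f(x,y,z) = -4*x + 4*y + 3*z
(-4, 4, 3)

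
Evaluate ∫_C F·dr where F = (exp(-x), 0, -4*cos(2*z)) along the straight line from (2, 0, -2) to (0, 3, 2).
-1 + exp(-2) - 4*sin(4)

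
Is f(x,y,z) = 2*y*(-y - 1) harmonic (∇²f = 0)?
No, ∇²f = -4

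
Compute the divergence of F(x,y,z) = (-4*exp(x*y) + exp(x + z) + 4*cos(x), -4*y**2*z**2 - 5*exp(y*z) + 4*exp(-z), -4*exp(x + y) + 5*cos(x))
-8*y*z**2 - 4*y*exp(x*y) - 5*z*exp(y*z) + exp(x + z) - 4*sin(x)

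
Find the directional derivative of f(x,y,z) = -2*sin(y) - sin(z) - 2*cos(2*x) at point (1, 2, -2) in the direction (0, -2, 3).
sqrt(13)*cos(2)/13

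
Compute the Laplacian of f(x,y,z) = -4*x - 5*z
0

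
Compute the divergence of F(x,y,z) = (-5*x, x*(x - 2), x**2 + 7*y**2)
-5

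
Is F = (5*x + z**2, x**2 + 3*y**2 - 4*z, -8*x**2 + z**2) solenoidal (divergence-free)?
No, ∇·F = 6*y + 2*z + 5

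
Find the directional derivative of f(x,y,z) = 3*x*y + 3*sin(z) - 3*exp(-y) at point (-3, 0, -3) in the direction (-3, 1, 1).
3*sqrt(11)*(-2 + cos(3))/11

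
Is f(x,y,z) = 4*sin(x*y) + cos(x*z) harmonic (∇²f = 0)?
No, ∇²f = -4*x**2*sin(x*y) - x**2*cos(x*z) - 4*y**2*sin(x*y) - z**2*cos(x*z)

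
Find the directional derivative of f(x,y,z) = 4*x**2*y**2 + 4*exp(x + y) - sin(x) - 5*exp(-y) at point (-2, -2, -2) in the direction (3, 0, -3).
sqrt(2)*(-(cos(2) + 64)*exp(4) + 4)*exp(-4)/2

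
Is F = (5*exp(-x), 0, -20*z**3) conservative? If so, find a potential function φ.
Yes, F is conservative. φ = -5*z**4 - 5*exp(-x)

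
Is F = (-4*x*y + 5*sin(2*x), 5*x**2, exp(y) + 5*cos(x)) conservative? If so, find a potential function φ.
No, ∇×F = (exp(y), 5*sin(x), 14*x) ≠ 0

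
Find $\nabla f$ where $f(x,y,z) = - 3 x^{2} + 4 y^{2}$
(-6*x, 8*y, 0)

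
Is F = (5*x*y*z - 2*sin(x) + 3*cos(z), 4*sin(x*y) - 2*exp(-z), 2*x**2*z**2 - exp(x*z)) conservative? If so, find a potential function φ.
No, ∇×F = (-2*exp(-z), 5*x*y - 4*x*z**2 + z*exp(x*z) - 3*sin(z), -5*x*z + 4*y*cos(x*y)) ≠ 0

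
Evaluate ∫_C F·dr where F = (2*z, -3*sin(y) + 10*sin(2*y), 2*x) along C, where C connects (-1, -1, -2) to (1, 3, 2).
-5*cos(6) + 3*cos(3) + 5*cos(2) - 3*cos(1)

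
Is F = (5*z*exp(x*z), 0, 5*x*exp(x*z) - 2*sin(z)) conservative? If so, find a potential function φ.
Yes, F is conservative. φ = 5*exp(x*z) + 2*cos(z)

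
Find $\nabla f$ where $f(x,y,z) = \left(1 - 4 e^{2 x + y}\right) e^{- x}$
((-4*exp(2*x + y) - 1)*exp(-x), -4*exp(x + y), 0)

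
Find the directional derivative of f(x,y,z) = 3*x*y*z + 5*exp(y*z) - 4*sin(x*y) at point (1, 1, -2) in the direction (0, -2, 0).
10*exp(-2) + 4*cos(1) + 6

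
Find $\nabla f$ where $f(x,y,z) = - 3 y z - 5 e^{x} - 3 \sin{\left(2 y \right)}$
(-5*exp(x), -3*z - 6*cos(2*y), -3*y)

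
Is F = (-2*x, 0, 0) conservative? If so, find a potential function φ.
Yes, F is conservative. φ = -x**2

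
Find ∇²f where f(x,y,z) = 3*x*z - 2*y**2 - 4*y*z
-4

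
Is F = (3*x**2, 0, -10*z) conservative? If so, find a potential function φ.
Yes, F is conservative. φ = x**3 - 5*z**2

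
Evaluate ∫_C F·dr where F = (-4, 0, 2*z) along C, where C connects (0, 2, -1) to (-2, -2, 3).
16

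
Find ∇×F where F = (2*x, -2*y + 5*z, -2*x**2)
(-5, 4*x, 0)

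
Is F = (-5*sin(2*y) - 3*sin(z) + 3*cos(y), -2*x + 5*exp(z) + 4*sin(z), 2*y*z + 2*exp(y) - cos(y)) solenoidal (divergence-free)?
No, ∇·F = 2*y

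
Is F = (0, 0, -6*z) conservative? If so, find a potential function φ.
Yes, F is conservative. φ = -3*z**2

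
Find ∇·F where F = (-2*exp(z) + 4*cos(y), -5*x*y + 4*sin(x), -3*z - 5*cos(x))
-5*x - 3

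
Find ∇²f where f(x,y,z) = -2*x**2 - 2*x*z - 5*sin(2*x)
20*sin(2*x) - 4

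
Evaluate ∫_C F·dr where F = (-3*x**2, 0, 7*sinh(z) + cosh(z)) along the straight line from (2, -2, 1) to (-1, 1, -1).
9 - 2*sinh(1)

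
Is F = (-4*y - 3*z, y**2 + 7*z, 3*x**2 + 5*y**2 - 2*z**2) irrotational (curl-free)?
No, ∇×F = (10*y - 7, -6*x - 3, 4)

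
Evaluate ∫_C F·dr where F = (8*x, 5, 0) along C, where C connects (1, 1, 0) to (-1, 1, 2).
0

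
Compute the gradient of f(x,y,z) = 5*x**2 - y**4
(10*x, -4*y**3, 0)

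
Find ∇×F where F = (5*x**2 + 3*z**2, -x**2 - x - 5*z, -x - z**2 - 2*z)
(5, 6*z + 1, -2*x - 1)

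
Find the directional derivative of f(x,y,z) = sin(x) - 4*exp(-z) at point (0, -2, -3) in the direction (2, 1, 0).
2*sqrt(5)/5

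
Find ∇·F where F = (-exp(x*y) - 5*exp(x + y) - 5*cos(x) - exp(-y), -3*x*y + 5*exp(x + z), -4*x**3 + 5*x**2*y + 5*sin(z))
-3*x - y*exp(x*y) - 5*exp(x + y) + 5*sin(x) + 5*cos(z)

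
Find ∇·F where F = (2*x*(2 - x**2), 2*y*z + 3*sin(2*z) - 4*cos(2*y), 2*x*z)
-6*x**2 + 2*x + 2*z + 8*sin(2*y) + 4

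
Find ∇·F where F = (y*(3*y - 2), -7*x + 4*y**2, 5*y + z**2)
8*y + 2*z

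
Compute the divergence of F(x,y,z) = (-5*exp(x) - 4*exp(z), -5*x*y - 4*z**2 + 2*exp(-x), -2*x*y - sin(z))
-5*x - 5*exp(x) - cos(z)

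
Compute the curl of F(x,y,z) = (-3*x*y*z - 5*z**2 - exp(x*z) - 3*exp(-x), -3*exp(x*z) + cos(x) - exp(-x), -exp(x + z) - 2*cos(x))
(3*x*exp(x*z), -3*x*y - x*exp(x*z) - 10*z + exp(x + z) - 2*sin(x), 3*x*z - 3*z*exp(x*z) - sin(x) + exp(-x))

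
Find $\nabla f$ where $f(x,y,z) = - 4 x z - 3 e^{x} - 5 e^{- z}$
(-4*z - 3*exp(x), 0, -4*x + 5*exp(-z))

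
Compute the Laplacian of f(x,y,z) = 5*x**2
10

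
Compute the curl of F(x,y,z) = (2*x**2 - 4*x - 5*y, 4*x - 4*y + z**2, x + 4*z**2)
(-2*z, -1, 9)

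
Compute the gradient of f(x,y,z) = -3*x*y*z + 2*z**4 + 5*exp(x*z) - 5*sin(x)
(-3*y*z + 5*z*exp(x*z) - 5*cos(x), -3*x*z, -3*x*y + 5*x*exp(x*z) + 8*z**3)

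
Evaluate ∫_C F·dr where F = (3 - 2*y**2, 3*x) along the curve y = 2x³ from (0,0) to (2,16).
-478/7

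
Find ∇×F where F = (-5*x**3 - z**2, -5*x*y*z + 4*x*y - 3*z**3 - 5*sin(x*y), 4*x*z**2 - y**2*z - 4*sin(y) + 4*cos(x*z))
(5*x*y - 2*y*z + 9*z**2 - 4*cos(y), 2*z*(-2*z + 2*sin(x*z) - 1), y*(-5*z - 5*cos(x*y) + 4))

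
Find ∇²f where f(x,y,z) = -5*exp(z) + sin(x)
-5*exp(z) - sin(x)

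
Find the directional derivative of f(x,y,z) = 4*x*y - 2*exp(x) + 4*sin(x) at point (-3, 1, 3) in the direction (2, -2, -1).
4*(-1 + 2*(cos(3) + 4)*exp(3))*exp(-3)/3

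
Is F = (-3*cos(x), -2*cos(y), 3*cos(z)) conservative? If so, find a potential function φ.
Yes, F is conservative. φ = -3*sin(x) - 2*sin(y) + 3*sin(z)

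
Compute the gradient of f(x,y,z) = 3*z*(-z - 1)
(0, 0, -6*z - 3)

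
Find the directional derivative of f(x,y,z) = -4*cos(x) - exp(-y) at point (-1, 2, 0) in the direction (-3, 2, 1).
sqrt(14)*(1 + 6*exp(2)*sin(1))*exp(-2)/7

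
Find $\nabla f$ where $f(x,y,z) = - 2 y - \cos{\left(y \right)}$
(0, sin(y) - 2, 0)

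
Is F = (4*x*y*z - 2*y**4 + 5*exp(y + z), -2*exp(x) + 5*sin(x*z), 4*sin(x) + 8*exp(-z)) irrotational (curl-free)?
No, ∇×F = (-5*x*cos(x*z), 4*x*y + 5*exp(y + z) - 4*cos(x), -4*x*z + 8*y**3 + 5*z*cos(x*z) - 2*exp(x) - 5*exp(y + z))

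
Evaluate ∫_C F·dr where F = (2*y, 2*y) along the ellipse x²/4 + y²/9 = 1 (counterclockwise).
-12*pi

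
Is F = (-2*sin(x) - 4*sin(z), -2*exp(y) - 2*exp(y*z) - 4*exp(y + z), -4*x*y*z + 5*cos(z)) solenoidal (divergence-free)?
No, ∇·F = -4*x*y - 2*z*exp(y*z) - 2*exp(y) - 4*exp(y + z) - 5*sin(z) - 2*cos(x)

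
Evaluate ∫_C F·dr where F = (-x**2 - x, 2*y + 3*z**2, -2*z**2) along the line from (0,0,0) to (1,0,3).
-113/6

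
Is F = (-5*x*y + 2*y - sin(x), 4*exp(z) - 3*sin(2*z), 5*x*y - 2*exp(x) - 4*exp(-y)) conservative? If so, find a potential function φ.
No, ∇×F = (5*x - 4*exp(z) + 6*cos(2*z) + 4*exp(-y), -5*y + 2*exp(x), 5*x - 2) ≠ 0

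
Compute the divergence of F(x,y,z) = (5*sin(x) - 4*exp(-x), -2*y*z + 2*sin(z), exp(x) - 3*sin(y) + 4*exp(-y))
-2*z + 5*cos(x) + 4*exp(-x)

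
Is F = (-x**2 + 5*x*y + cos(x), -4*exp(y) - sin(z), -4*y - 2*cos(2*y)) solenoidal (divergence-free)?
No, ∇·F = -2*x + 5*y - 4*exp(y) - sin(x)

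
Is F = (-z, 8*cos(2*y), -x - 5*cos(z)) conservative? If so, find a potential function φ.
Yes, F is conservative. φ = -x*z + 4*sin(2*y) - 5*sin(z)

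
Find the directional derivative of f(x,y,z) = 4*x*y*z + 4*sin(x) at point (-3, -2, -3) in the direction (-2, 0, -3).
-8*sqrt(13)*(cos(3) + 15)/13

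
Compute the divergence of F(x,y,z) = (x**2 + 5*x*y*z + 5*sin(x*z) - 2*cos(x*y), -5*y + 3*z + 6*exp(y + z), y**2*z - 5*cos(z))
2*x + y**2 + 5*y*z + 2*y*sin(x*y) + 5*z*cos(x*z) + 6*exp(y + z) + 5*sin(z) - 5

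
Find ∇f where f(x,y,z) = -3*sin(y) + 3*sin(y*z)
(0, 3*z*cos(y*z) - 3*cos(y), 3*y*cos(y*z))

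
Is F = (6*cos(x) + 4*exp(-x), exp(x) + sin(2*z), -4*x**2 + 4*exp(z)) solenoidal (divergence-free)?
No, ∇·F = 4*exp(z) - 6*sin(x) - 4*exp(-x)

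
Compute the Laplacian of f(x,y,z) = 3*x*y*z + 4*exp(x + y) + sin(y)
8*exp(x + y) - sin(y)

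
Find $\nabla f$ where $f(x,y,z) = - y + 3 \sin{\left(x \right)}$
(3*cos(x), -1, 0)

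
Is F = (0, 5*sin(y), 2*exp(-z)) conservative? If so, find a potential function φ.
Yes, F is conservative. φ = -5*cos(y) - 2*exp(-z)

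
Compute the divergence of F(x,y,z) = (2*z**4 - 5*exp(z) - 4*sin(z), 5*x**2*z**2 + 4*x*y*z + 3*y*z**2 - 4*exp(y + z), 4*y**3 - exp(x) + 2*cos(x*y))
4*x*z + 3*z**2 - 4*exp(y + z)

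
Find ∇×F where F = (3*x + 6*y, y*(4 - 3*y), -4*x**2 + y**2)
(2*y, 8*x, -6)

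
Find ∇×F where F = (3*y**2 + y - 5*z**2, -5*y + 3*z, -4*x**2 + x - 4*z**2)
(-3, 8*x - 10*z - 1, -6*y - 1)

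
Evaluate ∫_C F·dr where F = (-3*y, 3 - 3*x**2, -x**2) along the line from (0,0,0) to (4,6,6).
-146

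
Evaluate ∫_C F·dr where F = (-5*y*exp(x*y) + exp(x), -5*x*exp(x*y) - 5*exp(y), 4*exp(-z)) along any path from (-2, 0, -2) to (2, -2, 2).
-10*exp(-2) - 5*exp(-4) + 10 + 5*exp(2)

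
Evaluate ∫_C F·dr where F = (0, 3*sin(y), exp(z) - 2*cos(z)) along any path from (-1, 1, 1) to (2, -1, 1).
0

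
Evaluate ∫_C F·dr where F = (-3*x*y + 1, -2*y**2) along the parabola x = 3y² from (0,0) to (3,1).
-127/15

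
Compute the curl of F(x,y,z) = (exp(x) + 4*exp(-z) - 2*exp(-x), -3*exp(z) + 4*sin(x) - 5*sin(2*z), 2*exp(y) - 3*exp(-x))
(2*exp(y) + 3*exp(z) + 10*cos(2*z), -4*exp(-z) - 3*exp(-x), 4*cos(x))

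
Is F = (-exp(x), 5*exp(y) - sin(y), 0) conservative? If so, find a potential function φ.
Yes, F is conservative. φ = -exp(x) + 5*exp(y) + cos(y)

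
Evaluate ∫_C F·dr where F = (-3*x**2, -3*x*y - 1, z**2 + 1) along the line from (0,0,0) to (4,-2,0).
-78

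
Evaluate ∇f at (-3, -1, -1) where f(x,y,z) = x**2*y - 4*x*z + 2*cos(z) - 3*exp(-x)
(10 + 3*exp(3), 9, 2*sin(1) + 12)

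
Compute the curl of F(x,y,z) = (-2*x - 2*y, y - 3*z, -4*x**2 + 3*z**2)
(3, 8*x, 2)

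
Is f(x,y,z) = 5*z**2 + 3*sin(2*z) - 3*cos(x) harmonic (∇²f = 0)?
No, ∇²f = -12*sin(2*z) + 3*cos(x) + 10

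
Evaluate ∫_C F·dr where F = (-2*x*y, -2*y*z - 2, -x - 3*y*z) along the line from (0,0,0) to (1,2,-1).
-25/6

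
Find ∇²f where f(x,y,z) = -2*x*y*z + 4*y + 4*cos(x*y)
-4*(x**2 + y**2)*cos(x*y)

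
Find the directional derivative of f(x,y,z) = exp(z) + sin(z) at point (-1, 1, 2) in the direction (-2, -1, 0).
0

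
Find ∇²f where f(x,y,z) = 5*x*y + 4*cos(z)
-4*cos(z)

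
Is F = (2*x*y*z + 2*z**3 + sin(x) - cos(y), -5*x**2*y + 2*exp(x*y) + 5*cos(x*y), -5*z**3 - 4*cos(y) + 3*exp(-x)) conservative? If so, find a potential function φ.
No, ∇×F = (4*sin(y), 2*x*y + 6*z**2 + 3*exp(-x), -10*x*y - 2*x*z + 2*y*exp(x*y) - 5*y*sin(x*y) - sin(y)) ≠ 0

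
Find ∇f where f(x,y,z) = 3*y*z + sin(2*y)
(0, 3*z + 2*cos(2*y), 3*y)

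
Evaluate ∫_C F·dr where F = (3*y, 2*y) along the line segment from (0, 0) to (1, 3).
27/2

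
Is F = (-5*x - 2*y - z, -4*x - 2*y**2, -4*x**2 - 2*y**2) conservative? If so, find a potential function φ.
No, ∇×F = (-4*y, 8*x - 1, -2) ≠ 0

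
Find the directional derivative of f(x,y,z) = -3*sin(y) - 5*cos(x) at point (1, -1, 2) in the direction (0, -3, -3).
3*sqrt(2)*cos(1)/2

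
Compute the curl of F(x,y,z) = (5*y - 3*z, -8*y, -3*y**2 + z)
(-6*y, -3, -5)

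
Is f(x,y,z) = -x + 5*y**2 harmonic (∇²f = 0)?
No, ∇²f = 10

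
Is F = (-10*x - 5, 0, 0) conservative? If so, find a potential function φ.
Yes, F is conservative. φ = 5*x*(-x - 1)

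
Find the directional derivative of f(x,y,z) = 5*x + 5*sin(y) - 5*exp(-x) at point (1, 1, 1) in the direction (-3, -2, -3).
-5*sqrt(22)*(2*E*cos(1) + 3 + 3*E)*exp(-1)/22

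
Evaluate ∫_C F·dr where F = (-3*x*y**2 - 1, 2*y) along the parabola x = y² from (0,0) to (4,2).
-64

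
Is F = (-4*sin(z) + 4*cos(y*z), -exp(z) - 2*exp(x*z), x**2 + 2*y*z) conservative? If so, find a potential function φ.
No, ∇×F = (2*x*exp(x*z) + 2*z + exp(z), -2*x - 4*y*sin(y*z) - 4*cos(z), 2*z*(-exp(x*z) + 2*sin(y*z))) ≠ 0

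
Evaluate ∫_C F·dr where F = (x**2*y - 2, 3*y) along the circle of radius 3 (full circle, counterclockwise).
-81*pi/4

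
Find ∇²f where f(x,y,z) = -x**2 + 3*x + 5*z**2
8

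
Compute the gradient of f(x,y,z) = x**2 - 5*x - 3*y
(2*x - 5, -3, 0)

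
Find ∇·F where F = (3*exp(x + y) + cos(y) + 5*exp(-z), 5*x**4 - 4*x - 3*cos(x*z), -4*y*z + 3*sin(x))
-4*y + 3*exp(x + y)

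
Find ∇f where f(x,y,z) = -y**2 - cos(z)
(0, -2*y, sin(z))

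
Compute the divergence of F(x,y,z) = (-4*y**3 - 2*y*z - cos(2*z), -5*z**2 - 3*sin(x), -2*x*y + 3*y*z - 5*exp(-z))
3*y + 5*exp(-z)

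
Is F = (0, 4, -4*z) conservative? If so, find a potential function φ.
Yes, F is conservative. φ = 4*y - 2*z**2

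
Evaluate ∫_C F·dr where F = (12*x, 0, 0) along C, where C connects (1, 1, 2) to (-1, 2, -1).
0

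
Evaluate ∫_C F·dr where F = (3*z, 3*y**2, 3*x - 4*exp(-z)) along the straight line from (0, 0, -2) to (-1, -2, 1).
-4*exp(2) - 11 + 4*exp(-1)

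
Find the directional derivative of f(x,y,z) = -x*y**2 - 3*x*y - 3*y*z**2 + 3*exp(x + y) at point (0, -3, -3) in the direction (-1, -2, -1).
sqrt(6)*(-3/2 + 18*exp(3))*exp(-3)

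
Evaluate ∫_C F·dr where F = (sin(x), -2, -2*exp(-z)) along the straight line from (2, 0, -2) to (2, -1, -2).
2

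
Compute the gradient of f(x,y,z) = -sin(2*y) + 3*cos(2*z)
(0, -2*cos(2*y), -6*sin(2*z))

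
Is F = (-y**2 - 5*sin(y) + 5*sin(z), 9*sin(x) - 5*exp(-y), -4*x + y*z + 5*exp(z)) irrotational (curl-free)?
No, ∇×F = (z, 5*cos(z) + 4, 2*y + 9*cos(x) + 5*cos(y))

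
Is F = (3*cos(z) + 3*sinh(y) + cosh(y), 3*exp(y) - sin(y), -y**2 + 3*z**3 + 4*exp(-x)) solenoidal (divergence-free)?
No, ∇·F = 9*z**2 + 3*exp(y) - cos(y)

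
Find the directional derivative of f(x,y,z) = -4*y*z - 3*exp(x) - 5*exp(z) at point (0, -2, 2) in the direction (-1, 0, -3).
3*sqrt(10)*(-7 + 5*exp(2))/10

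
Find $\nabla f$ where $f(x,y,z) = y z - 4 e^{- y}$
(0, z + 4*exp(-y), y)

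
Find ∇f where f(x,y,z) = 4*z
(0, 0, 4)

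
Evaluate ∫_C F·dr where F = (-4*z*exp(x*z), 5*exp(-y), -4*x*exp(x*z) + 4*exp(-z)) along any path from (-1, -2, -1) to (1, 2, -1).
(-4*E - 5 + (4 + 5*E)*exp(3))*exp(-2)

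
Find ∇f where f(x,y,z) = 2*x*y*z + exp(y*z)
(2*y*z, z*(2*x + exp(y*z)), y*(2*x + exp(y*z)))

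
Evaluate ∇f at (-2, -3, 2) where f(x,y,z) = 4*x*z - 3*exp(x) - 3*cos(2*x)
(-3*exp(-2) - 6*sin(4) + 8, 0, -8)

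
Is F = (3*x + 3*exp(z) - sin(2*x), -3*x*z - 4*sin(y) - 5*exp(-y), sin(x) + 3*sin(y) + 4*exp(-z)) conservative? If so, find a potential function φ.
No, ∇×F = (3*x + 3*cos(y), 3*exp(z) - cos(x), -3*z) ≠ 0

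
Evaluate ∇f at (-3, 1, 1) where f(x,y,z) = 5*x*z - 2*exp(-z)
(5, 0, -15 + 2*exp(-1))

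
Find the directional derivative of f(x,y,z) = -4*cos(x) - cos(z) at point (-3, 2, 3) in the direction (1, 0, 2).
-2*sqrt(5)*sin(3)/5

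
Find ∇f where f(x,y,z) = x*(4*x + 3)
(8*x + 3, 0, 0)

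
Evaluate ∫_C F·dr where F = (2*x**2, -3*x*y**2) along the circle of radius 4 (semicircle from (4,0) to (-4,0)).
-96*pi - 256/3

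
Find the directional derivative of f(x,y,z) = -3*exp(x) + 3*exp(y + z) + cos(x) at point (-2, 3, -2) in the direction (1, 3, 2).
sqrt(14)*(-3 + exp(2)*sin(2) + 15*exp(3))*exp(-2)/14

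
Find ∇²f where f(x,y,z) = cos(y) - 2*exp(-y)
-cos(y) - 2*exp(-y)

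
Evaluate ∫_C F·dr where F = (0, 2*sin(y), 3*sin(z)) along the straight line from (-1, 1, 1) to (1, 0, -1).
-2 + 2*cos(1)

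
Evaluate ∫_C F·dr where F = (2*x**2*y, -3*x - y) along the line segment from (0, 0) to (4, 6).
138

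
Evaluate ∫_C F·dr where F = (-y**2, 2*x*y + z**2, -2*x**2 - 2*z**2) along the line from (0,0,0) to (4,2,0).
16/3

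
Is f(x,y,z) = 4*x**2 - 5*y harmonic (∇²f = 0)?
No, ∇²f = 8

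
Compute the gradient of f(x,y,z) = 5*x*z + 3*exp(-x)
(5*z - 3*exp(-x), 0, 5*x)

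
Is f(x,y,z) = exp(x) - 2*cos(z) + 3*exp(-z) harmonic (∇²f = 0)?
No, ∇²f = exp(x) + 2*cos(z) + 3*exp(-z)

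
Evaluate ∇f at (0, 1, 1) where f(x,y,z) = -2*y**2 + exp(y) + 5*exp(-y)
(0, -4 - 5*exp(-1) + E, 0)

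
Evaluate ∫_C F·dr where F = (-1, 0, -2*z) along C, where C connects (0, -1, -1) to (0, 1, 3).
-8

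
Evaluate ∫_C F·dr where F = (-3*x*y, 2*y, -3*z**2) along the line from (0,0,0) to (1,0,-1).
1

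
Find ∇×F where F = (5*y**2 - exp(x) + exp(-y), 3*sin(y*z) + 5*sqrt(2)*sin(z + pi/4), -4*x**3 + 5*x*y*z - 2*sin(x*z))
(5*x*z - 3*y*cos(y*z) - 5*sqrt(2)*cos(z + pi/4), 12*x**2 - 5*y*z + 2*z*cos(x*z), -10*y + exp(-y))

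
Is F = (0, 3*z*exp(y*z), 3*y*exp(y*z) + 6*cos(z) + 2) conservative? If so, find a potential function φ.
Yes, F is conservative. φ = 2*z + 3*exp(y*z) + 6*sin(z)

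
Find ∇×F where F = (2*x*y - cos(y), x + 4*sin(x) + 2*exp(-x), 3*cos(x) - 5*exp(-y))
(5*exp(-y), 3*sin(x), -2*x - sin(y) + 4*cos(x) + 1 - 2*exp(-x))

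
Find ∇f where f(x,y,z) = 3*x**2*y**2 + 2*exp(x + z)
(6*x*y**2 + 2*exp(x + z), 6*x**2*y, 2*exp(x + z))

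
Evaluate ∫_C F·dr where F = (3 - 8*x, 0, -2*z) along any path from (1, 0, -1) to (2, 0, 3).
-17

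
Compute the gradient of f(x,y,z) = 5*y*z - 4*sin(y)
(0, 5*z - 4*cos(y), 5*y)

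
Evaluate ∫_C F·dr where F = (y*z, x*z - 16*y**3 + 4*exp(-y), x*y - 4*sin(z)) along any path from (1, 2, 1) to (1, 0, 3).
4*cos(3) - 4*cos(1) + 4*exp(-2) + 58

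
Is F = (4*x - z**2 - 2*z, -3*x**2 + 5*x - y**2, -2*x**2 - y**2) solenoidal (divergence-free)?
No, ∇·F = 4 - 2*y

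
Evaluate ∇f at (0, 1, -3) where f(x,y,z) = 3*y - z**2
(0, 3, 6)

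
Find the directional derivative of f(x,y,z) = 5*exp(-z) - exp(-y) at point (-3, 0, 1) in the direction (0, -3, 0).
-1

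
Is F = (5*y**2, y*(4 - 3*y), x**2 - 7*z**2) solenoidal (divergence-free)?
No, ∇·F = -6*y - 14*z + 4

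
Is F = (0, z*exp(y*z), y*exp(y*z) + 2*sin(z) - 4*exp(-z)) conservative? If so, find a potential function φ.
Yes, F is conservative. φ = exp(y*z) - 2*cos(z) + 4*exp(-z)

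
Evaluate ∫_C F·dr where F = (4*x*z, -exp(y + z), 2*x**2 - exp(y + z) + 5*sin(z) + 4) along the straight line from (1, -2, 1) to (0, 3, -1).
-10 - exp(2) + exp(-1)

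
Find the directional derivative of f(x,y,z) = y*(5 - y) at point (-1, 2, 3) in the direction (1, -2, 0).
-2*sqrt(5)/5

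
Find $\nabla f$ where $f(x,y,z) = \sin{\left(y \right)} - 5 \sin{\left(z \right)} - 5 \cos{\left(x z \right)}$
(5*z*sin(x*z), cos(y), 5*x*sin(x*z) - 5*cos(z))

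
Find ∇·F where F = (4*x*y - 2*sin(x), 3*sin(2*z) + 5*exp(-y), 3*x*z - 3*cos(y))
3*x + 4*y - 2*cos(x) - 5*exp(-y)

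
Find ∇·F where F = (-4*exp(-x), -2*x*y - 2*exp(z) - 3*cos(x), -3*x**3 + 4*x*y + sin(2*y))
-2*x + 4*exp(-x)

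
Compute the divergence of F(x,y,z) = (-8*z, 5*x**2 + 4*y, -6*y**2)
4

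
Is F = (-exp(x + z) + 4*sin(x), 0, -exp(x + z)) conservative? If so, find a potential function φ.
Yes, F is conservative. φ = -exp(x + z) - 4*cos(x)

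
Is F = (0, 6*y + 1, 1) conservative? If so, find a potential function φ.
Yes, F is conservative. φ = 3*y**2 + y + z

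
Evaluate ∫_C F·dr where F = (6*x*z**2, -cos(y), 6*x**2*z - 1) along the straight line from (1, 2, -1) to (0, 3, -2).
-2 - sin(3) + sin(2)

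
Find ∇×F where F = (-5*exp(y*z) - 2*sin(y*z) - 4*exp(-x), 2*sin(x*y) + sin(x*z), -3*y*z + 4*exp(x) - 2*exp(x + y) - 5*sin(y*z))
(-x*cos(x*z) - 5*z*cos(y*z) - 3*z - 2*exp(x + y), -5*y*exp(y*z) - 2*y*cos(y*z) - 4*exp(x) + 2*exp(x + y), 2*y*cos(x*y) + 5*z*exp(y*z) + z*cos(x*z) + 2*z*cos(y*z))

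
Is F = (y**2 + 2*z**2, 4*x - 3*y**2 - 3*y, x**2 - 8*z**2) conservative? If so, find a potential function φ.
No, ∇×F = (0, -2*x + 4*z, 4 - 2*y) ≠ 0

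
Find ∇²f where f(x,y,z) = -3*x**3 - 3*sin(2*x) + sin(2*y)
-18*x + 12*sin(2*x) - 4*sin(2*y)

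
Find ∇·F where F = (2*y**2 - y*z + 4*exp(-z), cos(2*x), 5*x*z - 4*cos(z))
5*x + 4*sin(z)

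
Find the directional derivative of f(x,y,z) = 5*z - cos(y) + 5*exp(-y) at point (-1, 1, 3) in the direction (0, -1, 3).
sqrt(10)*(-E*sin(1) + 5 + 15*E)*exp(-1)/10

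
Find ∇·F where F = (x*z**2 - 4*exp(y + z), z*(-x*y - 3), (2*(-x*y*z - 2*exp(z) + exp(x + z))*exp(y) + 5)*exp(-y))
-2*x*y - x*z + z**2 - 4*exp(z) + 2*exp(x + z)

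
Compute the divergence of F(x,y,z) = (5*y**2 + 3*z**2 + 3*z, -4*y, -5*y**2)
-4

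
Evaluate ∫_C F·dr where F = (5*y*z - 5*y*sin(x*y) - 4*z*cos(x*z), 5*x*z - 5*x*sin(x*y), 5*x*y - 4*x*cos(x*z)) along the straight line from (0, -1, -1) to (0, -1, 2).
0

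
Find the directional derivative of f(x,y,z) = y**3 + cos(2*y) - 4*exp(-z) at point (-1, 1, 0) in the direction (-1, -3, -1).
sqrt(11)*(-13 + 6*sin(2))/11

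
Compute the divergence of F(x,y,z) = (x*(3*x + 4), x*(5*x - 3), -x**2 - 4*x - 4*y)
6*x + 4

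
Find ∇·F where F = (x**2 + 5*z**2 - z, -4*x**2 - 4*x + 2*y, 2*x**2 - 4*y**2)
2*x + 2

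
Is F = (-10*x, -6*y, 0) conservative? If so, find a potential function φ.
Yes, F is conservative. φ = -5*x**2 - 3*y**2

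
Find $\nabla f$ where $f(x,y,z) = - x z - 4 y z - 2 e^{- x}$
(-z + 2*exp(-x), -4*z, -x - 4*y)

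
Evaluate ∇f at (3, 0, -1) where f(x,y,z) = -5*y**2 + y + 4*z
(0, 1, 4)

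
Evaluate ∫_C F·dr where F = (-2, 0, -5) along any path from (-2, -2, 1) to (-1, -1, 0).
3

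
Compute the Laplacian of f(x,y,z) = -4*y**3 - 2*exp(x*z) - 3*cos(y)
-2*x**2*exp(x*z) - 24*y - 2*z**2*exp(x*z) + 3*cos(y)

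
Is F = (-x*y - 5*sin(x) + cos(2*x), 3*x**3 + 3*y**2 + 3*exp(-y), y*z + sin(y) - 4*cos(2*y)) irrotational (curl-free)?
No, ∇×F = (z + 8*sin(2*y) + cos(y), 0, x*(9*x + 1))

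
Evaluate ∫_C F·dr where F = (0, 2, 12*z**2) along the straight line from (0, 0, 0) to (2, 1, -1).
-2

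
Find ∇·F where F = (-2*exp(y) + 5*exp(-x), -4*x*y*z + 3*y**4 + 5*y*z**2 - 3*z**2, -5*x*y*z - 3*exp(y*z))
-5*x*y - 4*x*z + 12*y**3 - 3*y*exp(y*z) + 5*z**2 - 5*exp(-x)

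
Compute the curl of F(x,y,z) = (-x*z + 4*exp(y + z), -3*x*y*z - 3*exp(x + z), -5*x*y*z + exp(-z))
(3*x*y - 5*x*z + 3*exp(x + z), -x + 5*y*z + 4*exp(y + z), -3*y*z - 3*exp(x + z) - 4*exp(y + z))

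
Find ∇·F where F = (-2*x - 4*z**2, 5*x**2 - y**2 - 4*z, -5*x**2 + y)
-2*y - 2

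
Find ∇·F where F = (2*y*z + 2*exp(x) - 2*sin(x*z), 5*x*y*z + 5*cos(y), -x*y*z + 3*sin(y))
-x*y + 5*x*z - 2*z*cos(x*z) + 2*exp(x) - 5*sin(y)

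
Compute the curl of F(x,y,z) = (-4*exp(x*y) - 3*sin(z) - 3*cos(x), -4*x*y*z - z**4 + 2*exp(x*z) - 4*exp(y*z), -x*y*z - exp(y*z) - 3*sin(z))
(4*x*y - x*z - 2*x*exp(x*z) + 4*y*exp(y*z) + 4*z**3 - z*exp(y*z), y*z - 3*cos(z), 4*x*exp(x*y) - 4*y*z + 2*z*exp(x*z))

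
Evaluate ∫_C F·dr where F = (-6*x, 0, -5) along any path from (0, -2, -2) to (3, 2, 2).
-47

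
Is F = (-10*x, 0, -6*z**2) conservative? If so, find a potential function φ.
Yes, F is conservative. φ = -5*x**2 - 2*z**3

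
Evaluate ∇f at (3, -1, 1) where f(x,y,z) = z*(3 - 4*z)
(0, 0, -5)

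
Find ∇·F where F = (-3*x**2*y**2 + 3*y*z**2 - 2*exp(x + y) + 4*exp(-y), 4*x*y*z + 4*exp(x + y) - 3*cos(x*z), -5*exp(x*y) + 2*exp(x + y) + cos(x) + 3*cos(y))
-6*x*y**2 + 4*x*z + 2*exp(x + y)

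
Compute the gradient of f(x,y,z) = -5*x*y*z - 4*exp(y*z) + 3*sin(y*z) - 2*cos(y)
(-5*y*z, -5*x*z - 4*z*exp(y*z) + 3*z*cos(y*z) + 2*sin(y), y*(-5*x - 4*exp(y*z) + 3*cos(y*z)))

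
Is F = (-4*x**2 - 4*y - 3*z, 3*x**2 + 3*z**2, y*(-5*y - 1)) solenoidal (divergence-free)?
No, ∇·F = -8*x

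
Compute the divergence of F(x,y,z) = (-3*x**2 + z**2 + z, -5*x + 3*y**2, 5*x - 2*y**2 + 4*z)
-6*x + 6*y + 4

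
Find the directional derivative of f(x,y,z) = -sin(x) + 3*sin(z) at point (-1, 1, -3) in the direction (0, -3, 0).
0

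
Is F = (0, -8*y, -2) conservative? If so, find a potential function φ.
Yes, F is conservative. φ = -4*y**2 - 2*z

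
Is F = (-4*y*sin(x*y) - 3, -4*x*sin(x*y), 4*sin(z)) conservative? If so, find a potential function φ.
Yes, F is conservative. φ = -3*x - 4*cos(z) + 4*cos(x*y)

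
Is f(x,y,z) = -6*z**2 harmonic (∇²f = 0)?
No, ∇²f = -12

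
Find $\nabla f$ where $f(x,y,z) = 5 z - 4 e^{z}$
(0, 0, 5 - 4*exp(z))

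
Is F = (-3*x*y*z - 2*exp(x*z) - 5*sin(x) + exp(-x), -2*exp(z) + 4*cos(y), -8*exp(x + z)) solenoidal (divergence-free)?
No, ∇·F = -3*y*z - 2*z*exp(x*z) - 8*exp(x + z) - 4*sin(y) - 5*cos(x) - exp(-x)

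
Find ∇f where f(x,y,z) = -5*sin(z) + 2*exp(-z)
(0, 0, -5*cos(z) - 2*exp(-z))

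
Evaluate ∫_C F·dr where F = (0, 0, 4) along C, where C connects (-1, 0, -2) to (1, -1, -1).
4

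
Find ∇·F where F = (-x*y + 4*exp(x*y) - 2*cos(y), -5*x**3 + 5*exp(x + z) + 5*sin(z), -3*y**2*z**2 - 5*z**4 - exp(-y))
-6*y**2*z + 4*y*exp(x*y) - y - 20*z**3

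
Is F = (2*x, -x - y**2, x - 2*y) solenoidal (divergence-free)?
No, ∇·F = 2 - 2*y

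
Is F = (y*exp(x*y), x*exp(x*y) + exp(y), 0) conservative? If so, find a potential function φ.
Yes, F is conservative. φ = exp(y) + exp(x*y)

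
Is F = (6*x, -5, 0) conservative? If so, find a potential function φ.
Yes, F is conservative. φ = 3*x**2 - 5*y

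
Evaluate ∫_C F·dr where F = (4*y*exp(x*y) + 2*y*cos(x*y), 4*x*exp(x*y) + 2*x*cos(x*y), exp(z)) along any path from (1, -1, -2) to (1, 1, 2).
4*sin(1) + 2*sinh(2) + 8*sinh(1)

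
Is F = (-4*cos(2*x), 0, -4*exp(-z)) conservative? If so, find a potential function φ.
Yes, F is conservative. φ = -2*sin(2*x) + 4*exp(-z)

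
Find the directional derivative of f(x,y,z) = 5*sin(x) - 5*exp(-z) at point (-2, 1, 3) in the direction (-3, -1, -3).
-15*sqrt(19)*(exp(3)*cos(2) + 1)*exp(-3)/19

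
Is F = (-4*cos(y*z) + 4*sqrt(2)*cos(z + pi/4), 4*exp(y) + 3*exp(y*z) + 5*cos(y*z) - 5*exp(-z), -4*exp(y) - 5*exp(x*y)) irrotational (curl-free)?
No, ∇×F = (-5*x*exp(x*y) - 3*y*exp(y*z) + 5*y*sin(y*z) - 4*exp(y) - 5*exp(-z), 5*y*exp(x*y) + 4*y*sin(y*z) - 4*sqrt(2)*sin(z + pi/4), -4*z*sin(y*z))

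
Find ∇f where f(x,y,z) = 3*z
(0, 0, 3)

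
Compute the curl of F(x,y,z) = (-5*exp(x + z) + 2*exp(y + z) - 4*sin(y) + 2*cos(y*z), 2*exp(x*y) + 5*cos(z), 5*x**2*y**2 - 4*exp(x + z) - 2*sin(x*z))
(10*x**2*y + 5*sin(z), -10*x*y**2 - 2*y*sin(y*z) + 2*z*cos(x*z) - exp(x + z) + 2*exp(y + z), 2*y*exp(x*y) + 2*z*sin(y*z) - 2*exp(y + z) + 4*cos(y))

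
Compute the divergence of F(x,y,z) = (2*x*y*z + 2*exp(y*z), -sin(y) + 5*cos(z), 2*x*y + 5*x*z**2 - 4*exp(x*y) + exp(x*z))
10*x*z + x*exp(x*z) + 2*y*z - cos(y)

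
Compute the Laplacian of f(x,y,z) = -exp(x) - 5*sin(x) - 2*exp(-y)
-exp(x) + 5*sin(x) - 2*exp(-y)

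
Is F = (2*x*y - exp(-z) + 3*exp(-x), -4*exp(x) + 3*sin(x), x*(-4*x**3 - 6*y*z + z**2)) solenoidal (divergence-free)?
No, ∇·F = (2*(-x*(3*y - z) + y)*exp(x) - 3)*exp(-x)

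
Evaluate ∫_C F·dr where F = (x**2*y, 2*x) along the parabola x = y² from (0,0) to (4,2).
880/21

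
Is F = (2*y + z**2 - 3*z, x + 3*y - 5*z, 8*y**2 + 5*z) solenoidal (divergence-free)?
No, ∇·F = 8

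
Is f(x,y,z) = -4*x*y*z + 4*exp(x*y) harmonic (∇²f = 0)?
No, ∇²f = 4*(x**2 + y**2)*exp(x*y)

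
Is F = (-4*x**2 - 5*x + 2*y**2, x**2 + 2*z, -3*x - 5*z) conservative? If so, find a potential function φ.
No, ∇×F = (-2, 3, 2*x - 4*y) ≠ 0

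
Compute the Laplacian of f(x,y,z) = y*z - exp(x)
-exp(x)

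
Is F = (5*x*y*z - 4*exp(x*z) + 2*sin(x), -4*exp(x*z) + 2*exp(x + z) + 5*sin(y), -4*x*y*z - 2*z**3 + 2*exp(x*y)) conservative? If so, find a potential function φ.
No, ∇×F = (-4*x*z + 2*x*exp(x*y) + 4*x*exp(x*z) - 2*exp(x + z), 5*x*y - 4*x*exp(x*z) + 4*y*z - 2*y*exp(x*y), -5*x*z - 4*z*exp(x*z) + 2*exp(x + z)) ≠ 0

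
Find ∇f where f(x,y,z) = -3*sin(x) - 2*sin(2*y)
(-3*cos(x), -4*cos(2*y), 0)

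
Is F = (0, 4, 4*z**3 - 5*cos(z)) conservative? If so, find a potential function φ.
Yes, F is conservative. φ = 4*y + z**4 - 5*sin(z)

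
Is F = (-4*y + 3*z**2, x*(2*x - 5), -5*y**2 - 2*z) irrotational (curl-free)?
No, ∇×F = (-10*y, 6*z, 4*x - 1)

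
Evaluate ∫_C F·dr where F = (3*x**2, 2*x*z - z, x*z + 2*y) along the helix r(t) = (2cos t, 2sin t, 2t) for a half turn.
-8 + 4*pi**2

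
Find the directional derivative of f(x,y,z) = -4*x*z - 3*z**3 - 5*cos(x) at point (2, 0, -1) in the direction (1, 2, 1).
sqrt(6)*(-13 + 5*sin(2))/6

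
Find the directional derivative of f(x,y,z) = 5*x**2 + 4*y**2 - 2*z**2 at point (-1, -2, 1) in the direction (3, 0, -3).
-3*sqrt(2)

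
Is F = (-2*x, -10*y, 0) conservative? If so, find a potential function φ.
Yes, F is conservative. φ = -x**2 - 5*y**2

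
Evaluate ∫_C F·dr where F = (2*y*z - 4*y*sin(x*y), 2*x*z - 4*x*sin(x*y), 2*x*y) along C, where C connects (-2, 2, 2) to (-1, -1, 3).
4*cos(1) - 4*cos(4) + 22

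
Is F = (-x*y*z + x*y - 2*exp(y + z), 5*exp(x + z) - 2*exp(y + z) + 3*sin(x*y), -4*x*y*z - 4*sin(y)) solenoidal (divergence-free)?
No, ∇·F = -4*x*y + 3*x*cos(x*y) - y*z + y - 2*exp(y + z)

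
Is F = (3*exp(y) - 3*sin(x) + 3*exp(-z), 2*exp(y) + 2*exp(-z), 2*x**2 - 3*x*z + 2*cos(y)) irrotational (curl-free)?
No, ∇×F = (-2*sin(y) + 2*exp(-z), -4*x + 3*z - 3*exp(-z), -3*exp(y))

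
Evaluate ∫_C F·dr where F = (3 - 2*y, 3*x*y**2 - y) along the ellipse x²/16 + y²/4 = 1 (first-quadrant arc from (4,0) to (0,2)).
-14 + 10*pi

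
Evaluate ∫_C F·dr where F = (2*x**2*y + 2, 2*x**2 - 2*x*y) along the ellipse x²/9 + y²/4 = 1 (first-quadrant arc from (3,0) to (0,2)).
10 - 27*pi/4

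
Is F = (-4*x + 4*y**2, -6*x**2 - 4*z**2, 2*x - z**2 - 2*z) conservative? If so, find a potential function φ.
No, ∇×F = (8*z, -2, -12*x - 8*y) ≠ 0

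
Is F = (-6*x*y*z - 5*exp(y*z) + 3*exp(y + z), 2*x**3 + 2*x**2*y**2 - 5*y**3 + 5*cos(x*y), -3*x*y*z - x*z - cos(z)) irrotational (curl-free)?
No, ∇×F = (-3*x*z, -6*x*y + 3*y*z - 5*y*exp(y*z) + z + 3*exp(y + z), 6*x**2 + 4*x*y**2 + 6*x*z - 5*y*sin(x*y) + 5*z*exp(y*z) - 3*exp(y + z))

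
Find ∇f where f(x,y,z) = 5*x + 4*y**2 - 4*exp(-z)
(5, 8*y, 4*exp(-z))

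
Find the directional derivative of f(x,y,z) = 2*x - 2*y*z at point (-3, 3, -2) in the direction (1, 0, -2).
14*sqrt(5)/5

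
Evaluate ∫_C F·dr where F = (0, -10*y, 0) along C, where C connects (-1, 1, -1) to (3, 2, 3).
-15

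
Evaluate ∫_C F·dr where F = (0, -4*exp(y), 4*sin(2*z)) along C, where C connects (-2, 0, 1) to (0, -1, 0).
-4*exp(-1) + 2*cos(2) + 2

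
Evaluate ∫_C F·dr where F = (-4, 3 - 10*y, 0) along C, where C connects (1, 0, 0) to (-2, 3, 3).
-24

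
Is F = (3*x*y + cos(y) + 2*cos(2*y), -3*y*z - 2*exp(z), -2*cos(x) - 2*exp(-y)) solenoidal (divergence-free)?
No, ∇·F = 3*y - 3*z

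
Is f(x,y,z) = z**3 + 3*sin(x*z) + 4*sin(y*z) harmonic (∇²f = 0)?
No, ∇²f = -3*x**2*sin(x*z) - 4*y**2*sin(y*z) - 3*z**2*sin(x*z) - 4*z**2*sin(y*z) + 6*z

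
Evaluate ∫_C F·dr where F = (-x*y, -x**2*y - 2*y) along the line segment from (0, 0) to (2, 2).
-32/3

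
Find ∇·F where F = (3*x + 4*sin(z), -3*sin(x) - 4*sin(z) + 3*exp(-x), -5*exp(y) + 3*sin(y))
3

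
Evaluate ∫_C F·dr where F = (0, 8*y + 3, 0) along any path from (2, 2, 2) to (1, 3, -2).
23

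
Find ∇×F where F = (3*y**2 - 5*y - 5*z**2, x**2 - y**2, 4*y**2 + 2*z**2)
(8*y, -10*z, 2*x - 6*y + 5)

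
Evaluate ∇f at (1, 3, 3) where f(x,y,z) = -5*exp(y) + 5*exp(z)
(0, -5*exp(3), 5*exp(3))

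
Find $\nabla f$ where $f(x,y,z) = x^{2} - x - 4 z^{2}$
(2*x - 1, 0, -8*z)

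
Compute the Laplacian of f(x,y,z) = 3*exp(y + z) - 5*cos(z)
6*exp(y + z) + 5*cos(z)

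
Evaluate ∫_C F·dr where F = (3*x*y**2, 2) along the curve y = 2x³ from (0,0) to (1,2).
11/2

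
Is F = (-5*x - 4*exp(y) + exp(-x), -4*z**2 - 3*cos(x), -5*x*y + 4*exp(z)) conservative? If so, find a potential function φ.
No, ∇×F = (-5*x + 8*z, 5*y, 4*exp(y) + 3*sin(x)) ≠ 0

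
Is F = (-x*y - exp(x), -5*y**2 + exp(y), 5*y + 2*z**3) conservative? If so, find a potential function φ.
No, ∇×F = (5, 0, x) ≠ 0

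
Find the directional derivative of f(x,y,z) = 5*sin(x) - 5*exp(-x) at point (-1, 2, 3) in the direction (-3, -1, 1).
-15*sqrt(11)*(cos(1) + E)/11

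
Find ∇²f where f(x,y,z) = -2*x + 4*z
0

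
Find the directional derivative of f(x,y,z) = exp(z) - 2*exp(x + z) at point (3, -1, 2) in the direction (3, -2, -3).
-3*sqrt(22)*exp(2)/22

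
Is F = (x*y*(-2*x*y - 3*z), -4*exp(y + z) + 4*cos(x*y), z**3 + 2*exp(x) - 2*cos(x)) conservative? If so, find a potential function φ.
No, ∇×F = (4*exp(y + z), -3*x*y - 2*exp(x) - 2*sin(x), 4*x**2*y + 3*x*z - 4*y*sin(x*y)) ≠ 0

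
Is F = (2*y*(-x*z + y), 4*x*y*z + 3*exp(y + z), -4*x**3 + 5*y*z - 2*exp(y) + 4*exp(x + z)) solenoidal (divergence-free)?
No, ∇·F = 4*x*z - 2*y*z + 5*y + 4*exp(x + z) + 3*exp(y + z)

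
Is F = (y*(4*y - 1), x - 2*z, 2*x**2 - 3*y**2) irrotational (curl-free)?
No, ∇×F = (2 - 6*y, -4*x, 2 - 8*y)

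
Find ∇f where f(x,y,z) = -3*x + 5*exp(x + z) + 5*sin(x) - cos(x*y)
(y*sin(x*y) + 5*exp(x + z) + 5*cos(x) - 3, x*sin(x*y), 5*exp(x + z))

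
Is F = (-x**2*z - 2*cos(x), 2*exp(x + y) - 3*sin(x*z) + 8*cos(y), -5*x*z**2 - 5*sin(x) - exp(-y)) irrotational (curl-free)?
No, ∇×F = (3*x*cos(x*z) + exp(-y), -x**2 + 5*z**2 + 5*cos(x), -3*z*cos(x*z) + 2*exp(x + y))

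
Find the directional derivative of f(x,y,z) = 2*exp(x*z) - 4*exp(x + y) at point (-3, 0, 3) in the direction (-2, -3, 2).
4*sqrt(17)*(-6 + 5*exp(6))*exp(-9)/17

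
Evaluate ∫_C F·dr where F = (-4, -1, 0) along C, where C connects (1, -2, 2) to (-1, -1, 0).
7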